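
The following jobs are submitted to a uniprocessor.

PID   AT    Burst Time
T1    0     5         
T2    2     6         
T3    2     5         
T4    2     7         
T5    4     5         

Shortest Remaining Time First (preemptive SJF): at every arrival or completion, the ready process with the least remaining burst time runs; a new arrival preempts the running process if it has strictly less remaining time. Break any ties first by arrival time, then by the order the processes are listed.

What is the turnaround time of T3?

Schedule: | T1 0-5 | T3 5-10 | T5 10-15 | T2 15-21 | T4 21-28 |
Completion: T1=5  T2=21  T3=10  T4=28  T5=15
Turnaround(T3) = completion − arrival = 10 − 2 = 8

8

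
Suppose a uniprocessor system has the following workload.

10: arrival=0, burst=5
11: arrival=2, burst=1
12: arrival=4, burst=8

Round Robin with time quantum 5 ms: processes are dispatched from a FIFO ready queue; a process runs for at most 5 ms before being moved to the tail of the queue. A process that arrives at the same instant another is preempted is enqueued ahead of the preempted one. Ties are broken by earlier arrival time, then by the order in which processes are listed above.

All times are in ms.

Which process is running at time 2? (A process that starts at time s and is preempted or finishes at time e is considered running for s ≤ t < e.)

Gantt: | 10 0-5 | 11 5-6 | 12 6-14 |
Completion: 10=5  11=6  12=14
Turnaround (C−A): 10=5  11=4  12=10

10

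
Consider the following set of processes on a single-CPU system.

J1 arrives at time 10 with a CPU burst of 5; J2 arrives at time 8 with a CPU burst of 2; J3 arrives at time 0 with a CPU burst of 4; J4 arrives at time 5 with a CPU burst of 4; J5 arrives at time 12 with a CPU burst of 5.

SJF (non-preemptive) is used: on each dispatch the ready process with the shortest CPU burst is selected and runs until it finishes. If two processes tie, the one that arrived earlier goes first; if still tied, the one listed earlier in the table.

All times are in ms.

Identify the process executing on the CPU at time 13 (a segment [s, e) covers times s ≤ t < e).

Timeline: | J3 0-4 | idle 4-5 | J4 5-9 | J2 9-11 | J1 11-16 | J5 16-21 |
Completion: J1=16  J2=11  J3=4  J4=9  J5=21
Turnaround (C−A): J1=6  J2=3  J3=4  J4=4  J5=9

J1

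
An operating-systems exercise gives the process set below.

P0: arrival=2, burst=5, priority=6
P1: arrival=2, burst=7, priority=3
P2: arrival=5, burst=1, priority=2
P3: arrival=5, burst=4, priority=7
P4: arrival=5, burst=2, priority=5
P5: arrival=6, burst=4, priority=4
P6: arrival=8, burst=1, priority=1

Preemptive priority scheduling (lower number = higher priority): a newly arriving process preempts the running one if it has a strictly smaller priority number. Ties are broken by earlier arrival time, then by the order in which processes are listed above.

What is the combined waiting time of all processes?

Schedule: | idle 0-2 | P1 2-5 | P2 5-6 | P1 6-8 | P6 8-9 | P1 9-11 | P5 11-15 | P4 15-17 | P0 17-22 | P3 22-26 |
Completion: P0=22  P1=11  P2=6  P3=26  P4=17  P5=15  P6=9
Turnaround (C−A): P0=20  P1=9  P2=1  P3=21  P4=12  P5=9  P6=1
Waiting = turnaround − burst: P0=15, P1=2, P2=0, P3=17, P4=10, P5=5, P6=0
Total waiting = 15 + 2 + 0 + 17 + 10 + 5 + 0 = 49

49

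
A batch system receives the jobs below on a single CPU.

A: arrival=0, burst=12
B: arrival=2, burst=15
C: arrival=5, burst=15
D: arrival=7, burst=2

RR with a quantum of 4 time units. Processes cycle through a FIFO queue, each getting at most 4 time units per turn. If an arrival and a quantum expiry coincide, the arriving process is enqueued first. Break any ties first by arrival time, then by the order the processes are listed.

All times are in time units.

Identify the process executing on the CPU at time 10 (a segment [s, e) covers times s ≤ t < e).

Gantt: | A 0-4 | B 4-8 | A 8-12 | C 12-16 | D 16-18 | B 18-22 | A 22-26 | C 26-30 | B 30-34 | C 34-38 | B 38-41 | C 41-44 |
Completion: A=26  B=41  C=44  D=18
Turnaround (C−A): A=26  B=39  C=39  D=11

A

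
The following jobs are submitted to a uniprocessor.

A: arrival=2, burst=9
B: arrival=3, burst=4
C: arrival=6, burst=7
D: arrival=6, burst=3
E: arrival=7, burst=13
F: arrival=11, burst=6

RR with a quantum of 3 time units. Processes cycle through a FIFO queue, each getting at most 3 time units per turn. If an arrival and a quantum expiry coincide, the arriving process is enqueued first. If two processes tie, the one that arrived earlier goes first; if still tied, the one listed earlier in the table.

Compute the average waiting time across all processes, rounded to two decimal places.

Gantt: | idle 0-2 | A 2-5 | B 5-8 | A 8-11 | C 11-14 | D 14-17 | E 17-20 | B 20-21 | F 21-24 | A 24-27 | C 27-30 | E 30-33 | F 33-36 | C 36-37 | E 37-44 |
Completion: A=27  B=21  C=37  D=17  E=44  F=36
Waiting times: A=16, B=14, C=24, D=8, E=24, F=19
Average waiting = (16+14+24+8+24+19) / 6 = 105/6 = 17.50

17.50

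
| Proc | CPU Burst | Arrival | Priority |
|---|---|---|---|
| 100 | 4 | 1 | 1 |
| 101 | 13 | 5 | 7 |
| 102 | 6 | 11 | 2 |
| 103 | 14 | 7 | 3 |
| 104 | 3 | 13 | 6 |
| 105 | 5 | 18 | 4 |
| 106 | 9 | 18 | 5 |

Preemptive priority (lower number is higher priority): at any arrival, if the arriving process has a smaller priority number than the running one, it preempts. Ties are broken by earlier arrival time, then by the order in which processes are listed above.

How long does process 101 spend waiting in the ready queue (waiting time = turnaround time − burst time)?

Timeline: | idle 0-1 | 100 1-5 | 101 5-7 | 103 7-11 | 102 11-17 | 103 17-27 | 105 27-32 | 106 32-41 | 104 41-44 | 101 44-55 |
Completion: 100=5  101=55  102=17  103=27  104=44  105=32  106=41
Waiting(101) = turnaround − burst = 50 − 13 = 37

37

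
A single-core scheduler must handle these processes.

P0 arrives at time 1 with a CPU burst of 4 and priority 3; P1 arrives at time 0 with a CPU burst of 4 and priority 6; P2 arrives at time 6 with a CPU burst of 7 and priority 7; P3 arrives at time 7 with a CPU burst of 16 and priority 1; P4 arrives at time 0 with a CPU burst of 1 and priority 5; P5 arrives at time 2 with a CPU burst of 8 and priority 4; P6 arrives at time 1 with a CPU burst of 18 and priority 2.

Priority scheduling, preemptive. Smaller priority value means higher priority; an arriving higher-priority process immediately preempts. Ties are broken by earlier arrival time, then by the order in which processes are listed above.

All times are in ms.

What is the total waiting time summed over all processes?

Timeline: | P4 0-1 | P6 1-7 | P3 7-23 | P6 23-35 | P0 35-39 | P5 39-47 | P1 47-51 | P2 51-58 |
Completion: P0=39  P1=51  P2=58  P3=23  P4=1  P5=47  P6=35
Turnaround (C−A): P0=38  P1=51  P2=52  P3=16  P4=1  P5=45  P6=34
Waiting = turnaround − burst: P0=34, P1=47, P2=45, P3=0, P4=0, P5=37, P6=16
Total waiting = 34 + 47 + 45 + 0 + 0 + 37 + 16 = 179

179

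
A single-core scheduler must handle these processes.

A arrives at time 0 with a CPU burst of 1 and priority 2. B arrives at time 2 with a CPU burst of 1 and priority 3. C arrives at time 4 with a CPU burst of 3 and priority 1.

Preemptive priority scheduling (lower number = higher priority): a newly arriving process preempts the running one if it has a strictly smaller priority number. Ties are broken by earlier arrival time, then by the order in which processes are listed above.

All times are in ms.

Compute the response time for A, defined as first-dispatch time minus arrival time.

0

Schedule: | A 0-1 | idle 1-2 | B 2-3 | idle 3-4 | C 4-7 |
Completion: A=1  B=3  C=7
Turnaround (C−A): A=1  B=1  C=3
Response(A) = first start − arrival = 0 − 0 = 0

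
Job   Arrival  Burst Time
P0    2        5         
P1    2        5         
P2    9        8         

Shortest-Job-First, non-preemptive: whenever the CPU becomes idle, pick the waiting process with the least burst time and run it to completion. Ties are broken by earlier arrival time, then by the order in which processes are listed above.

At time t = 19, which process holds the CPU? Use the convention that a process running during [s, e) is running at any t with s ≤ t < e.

P2

Gantt: | idle 0-2 | P0 2-7 | P1 7-12 | P2 12-20 |
Completion: P0=7  P1=12  P2=20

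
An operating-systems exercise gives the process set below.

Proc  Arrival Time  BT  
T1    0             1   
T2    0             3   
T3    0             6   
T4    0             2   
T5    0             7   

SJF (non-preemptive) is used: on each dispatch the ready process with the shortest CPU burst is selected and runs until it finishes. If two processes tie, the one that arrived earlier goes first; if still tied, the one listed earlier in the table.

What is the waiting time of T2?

Timeline: | T1 0-1 | T4 1-3 | T2 3-6 | T3 6-12 | T5 12-19 |
Completion: T1=1  T2=6  T3=12  T4=3  T5=19
Waiting(T2) = turnaround − burst = 6 − 3 = 3

3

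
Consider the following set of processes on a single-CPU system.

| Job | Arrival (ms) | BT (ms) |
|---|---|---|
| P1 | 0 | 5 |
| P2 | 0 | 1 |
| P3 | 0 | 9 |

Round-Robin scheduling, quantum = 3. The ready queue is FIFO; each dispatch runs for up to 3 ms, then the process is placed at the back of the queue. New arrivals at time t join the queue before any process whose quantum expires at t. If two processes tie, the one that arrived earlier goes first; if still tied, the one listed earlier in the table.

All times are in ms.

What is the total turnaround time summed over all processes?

28

Schedule: | P1 0-3 | P2 3-4 | P3 4-7 | P1 7-9 | P3 9-15 |
Completion: P1=9  P2=4  P3=15
Turnaround (C−A): P1=9  P2=4  P3=15
Turnaround = completion − arrival: P1=9, P2=4, P3=15
Total turnaround = 9 + 4 + 15 = 28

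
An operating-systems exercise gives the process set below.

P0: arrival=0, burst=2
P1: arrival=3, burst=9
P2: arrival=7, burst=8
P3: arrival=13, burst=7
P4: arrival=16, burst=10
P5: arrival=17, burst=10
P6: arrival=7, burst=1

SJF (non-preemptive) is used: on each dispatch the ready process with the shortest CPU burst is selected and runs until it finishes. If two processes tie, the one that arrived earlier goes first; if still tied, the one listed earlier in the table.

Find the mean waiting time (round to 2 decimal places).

7.29

Schedule: | P0 0-2 | idle 2-3 | P1 3-12 | P6 12-13 | P3 13-20 | P2 20-28 | P4 28-38 | P5 38-48 |
Completion: P0=2  P1=12  P2=28  P3=20  P4=38  P5=48  P6=13
Waiting times: P0=0, P1=0, P2=13, P3=0, P4=12, P5=21, P6=5
Average waiting = (0+0+13+0+12+21+5) / 7 = 51/7 = 7.29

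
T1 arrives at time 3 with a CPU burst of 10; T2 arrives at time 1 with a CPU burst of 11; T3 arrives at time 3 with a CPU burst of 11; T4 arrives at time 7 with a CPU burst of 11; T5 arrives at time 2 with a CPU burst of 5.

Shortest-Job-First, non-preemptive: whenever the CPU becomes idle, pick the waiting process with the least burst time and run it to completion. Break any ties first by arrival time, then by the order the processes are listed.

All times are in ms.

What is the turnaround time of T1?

Gantt: | idle 0-1 | T2 1-12 | T5 12-17 | T1 17-27 | T3 27-38 | T4 38-49 |
Completion: T1=27  T2=12  T3=38  T4=49  T5=17
Turnaround (C−A): T1=24  T2=11  T3=35  T4=42  T5=15
Turnaround(T1) = completion − arrival = 27 − 3 = 24

24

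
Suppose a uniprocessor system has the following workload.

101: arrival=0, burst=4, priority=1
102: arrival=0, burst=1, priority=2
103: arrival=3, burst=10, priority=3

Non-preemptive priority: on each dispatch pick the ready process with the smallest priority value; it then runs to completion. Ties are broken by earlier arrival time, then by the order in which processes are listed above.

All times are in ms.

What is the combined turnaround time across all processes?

Timeline: | 101 0-4 | 102 4-5 | 103 5-15 |
Completion: 101=4  102=5  103=15
Turnaround = completion − arrival: 101=4, 102=5, 103=12
Total turnaround = 4 + 5 + 12 = 21

21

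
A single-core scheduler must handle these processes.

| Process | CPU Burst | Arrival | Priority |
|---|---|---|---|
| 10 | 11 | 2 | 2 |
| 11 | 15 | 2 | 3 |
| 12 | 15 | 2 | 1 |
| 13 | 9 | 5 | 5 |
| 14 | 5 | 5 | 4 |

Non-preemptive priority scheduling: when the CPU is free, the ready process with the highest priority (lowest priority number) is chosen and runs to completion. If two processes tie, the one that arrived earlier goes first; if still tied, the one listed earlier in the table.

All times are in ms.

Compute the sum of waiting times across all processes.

122

Schedule: | idle 0-2 | 12 2-17 | 10 17-28 | 11 28-43 | 14 43-48 | 13 48-57 |
Completion: 10=28  11=43  12=17  13=57  14=48
Turnaround (C−A): 10=26  11=41  12=15  13=52  14=43
Waiting = turnaround − burst: 10=15, 11=26, 12=0, 13=43, 14=38
Total waiting = 15 + 26 + 0 + 43 + 38 = 122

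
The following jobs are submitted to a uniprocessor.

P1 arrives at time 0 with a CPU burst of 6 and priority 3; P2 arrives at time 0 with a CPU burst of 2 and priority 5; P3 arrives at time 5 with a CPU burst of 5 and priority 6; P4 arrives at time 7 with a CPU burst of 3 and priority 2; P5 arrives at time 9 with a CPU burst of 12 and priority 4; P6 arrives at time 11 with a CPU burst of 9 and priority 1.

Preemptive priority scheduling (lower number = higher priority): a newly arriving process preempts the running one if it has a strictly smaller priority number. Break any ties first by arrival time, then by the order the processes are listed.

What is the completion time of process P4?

10

Timeline: | P1 0-6 | P2 6-7 | P4 7-10 | P5 10-11 | P6 11-20 | P5 20-31 | P2 31-32 | P3 32-37 |
Completion: P1=6  P2=32  P3=37  P4=10  P5=31  P6=20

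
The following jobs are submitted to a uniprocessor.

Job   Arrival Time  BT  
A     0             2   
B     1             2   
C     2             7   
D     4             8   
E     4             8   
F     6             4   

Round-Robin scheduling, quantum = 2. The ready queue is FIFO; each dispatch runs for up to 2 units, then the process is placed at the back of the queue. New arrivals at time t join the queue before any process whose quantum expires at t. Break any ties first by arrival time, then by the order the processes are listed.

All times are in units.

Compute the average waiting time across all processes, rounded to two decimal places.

10.83

Timeline: | A 0-2 | B 2-4 | C 4-6 | D 6-8 | E 8-10 | F 10-12 | C 12-14 | D 14-16 | E 16-18 | F 18-20 | C 20-22 | D 22-24 | E 24-26 | C 26-27 | D 27-29 | E 29-31 |
Completion: A=2  B=4  C=27  D=29  E=31  F=20
Turnaround (C−A): A=2  B=3  C=25  D=25  E=27  F=14
Waiting times: A=0, B=1, C=18, D=17, E=19, F=10
Average waiting = (0+1+18+17+19+10) / 6 = 65/6 = 10.83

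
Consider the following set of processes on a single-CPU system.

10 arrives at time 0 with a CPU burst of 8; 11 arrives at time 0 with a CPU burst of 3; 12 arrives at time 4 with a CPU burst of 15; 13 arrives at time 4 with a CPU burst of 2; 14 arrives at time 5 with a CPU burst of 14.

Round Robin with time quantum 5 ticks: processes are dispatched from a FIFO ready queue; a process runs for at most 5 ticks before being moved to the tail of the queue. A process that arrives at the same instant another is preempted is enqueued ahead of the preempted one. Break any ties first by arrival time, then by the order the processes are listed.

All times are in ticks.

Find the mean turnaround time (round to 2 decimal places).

22.60

Timeline: | 10 0-5 | 11 5-8 | 12 8-13 | 13 13-15 | 14 15-20 | 10 20-23 | 12 23-28 | 14 28-33 | 12 33-38 | 14 38-42 |
Completion: 10=23  11=8  12=38  13=15  14=42
Turnaround (C−A): 10=23  11=8  12=34  13=11  14=37
Turnaround times: 10=23, 11=8, 12=34, 13=11, 14=37
Average turnaround = (23+8+34+11+37) / 5 = 113/5 = 22.60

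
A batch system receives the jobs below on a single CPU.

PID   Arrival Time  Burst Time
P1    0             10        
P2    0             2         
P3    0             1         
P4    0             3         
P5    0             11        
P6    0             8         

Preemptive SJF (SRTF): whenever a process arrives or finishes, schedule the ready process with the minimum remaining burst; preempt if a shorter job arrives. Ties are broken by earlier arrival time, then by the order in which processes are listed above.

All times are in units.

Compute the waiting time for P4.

Schedule: | P3 0-1 | P2 1-3 | P4 3-6 | P6 6-14 | P1 14-24 | P5 24-35 |
Completion: P1=24  P2=3  P3=1  P4=6  P5=35  P6=14
Turnaround (C−A): P1=24  P2=3  P3=1  P4=6  P5=35  P6=14
Waiting(P4) = turnaround − burst = 6 − 3 = 3

3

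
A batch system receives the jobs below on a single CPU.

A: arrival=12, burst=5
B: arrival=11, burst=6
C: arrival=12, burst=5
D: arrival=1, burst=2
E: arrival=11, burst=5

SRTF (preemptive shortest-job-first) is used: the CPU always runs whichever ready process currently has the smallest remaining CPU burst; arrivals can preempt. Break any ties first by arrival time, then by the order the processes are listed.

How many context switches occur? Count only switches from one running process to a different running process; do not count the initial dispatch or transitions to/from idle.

Timeline: | idle 0-1 | D 1-3 | idle 3-11 | E 11-16 | A 16-21 | C 21-26 | B 26-32 |
Completion: A=21  B=32  C=26  D=3  E=16

3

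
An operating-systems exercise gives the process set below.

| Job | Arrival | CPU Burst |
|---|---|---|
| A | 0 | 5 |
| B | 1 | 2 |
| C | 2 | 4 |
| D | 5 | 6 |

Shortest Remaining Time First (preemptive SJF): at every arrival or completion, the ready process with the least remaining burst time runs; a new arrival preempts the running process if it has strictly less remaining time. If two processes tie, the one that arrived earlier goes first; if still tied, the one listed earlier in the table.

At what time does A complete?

7

Gantt: | A 0-1 | B 1-3 | A 3-7 | C 7-11 | D 11-17 |
Completion: A=7  B=3  C=11  D=17
Turnaround (C−A): A=7  B=2  C=9  D=12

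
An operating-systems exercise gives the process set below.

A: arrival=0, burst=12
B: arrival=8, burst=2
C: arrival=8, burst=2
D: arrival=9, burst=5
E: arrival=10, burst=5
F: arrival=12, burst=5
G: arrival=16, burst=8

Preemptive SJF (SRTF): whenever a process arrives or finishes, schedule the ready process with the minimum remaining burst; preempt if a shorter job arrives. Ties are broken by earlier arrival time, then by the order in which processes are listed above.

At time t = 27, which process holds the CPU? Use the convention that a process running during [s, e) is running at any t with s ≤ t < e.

Timeline: | A 0-8 | B 8-10 | C 10-12 | A 12-16 | D 16-21 | E 21-26 | F 26-31 | G 31-39 |
Completion: A=16  B=10  C=12  D=21  E=26  F=31  G=39

F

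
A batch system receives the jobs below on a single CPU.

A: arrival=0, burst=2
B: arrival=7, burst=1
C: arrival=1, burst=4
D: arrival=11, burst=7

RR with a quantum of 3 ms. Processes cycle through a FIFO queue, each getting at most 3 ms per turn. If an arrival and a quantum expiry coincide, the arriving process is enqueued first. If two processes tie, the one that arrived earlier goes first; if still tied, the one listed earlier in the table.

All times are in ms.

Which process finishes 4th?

D

Schedule: | A 0-2 | C 2-6 | idle 6-7 | B 7-8 | idle 8-11 | D 11-18 |
Completion: A=2  B=8  C=6  D=18
Finish order: A → C → B → D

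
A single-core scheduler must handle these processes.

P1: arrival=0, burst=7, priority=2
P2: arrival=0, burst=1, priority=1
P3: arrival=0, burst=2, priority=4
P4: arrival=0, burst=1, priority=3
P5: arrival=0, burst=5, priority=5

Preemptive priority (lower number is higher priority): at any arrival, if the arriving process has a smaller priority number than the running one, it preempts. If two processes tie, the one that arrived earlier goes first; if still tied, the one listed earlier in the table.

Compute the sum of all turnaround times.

45

Schedule: | P2 0-1 | P1 1-8 | P4 8-9 | P3 9-11 | P5 11-16 |
Completion: P1=8  P2=1  P3=11  P4=9  P5=16
Turnaround (C−A): P1=8  P2=1  P3=11  P4=9  P5=16
Turnaround = completion − arrival: P1=8, P2=1, P3=11, P4=9, P5=16
Total turnaround = 8 + 1 + 11 + 9 + 16 = 45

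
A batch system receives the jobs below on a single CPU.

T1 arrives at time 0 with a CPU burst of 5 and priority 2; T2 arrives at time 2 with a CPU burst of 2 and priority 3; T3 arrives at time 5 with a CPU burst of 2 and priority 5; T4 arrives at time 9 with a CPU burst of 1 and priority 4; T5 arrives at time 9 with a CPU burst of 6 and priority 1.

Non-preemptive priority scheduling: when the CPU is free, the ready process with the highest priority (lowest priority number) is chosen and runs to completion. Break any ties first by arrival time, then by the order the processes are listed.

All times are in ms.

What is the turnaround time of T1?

5

Timeline: | T1 0-5 | T2 5-7 | T3 7-9 | T5 9-15 | T4 15-16 |
Completion: T1=5  T2=7  T3=9  T4=16  T5=15
Turnaround(T1) = completion − arrival = 5 − 0 = 5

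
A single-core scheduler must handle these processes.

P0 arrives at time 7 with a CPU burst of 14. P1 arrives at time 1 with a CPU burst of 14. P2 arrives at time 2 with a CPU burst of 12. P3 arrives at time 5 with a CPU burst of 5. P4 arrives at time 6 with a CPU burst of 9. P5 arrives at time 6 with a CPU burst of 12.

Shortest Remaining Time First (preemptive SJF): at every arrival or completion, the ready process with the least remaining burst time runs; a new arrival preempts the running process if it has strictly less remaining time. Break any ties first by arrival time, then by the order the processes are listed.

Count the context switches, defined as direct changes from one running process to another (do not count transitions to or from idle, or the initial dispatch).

7

Timeline: | idle 0-1 | P1 1-2 | P2 2-5 | P3 5-10 | P2 10-19 | P4 19-28 | P5 28-40 | P1 40-53 | P0 53-67 |
Completion: P0=67  P1=53  P2=19  P3=10  P4=28  P5=40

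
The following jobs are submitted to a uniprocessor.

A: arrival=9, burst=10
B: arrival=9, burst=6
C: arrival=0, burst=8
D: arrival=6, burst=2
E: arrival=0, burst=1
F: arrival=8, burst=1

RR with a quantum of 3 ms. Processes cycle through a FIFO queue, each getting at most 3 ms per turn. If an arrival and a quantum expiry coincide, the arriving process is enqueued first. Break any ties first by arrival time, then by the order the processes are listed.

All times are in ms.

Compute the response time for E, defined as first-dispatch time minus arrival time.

3

Timeline: | C 0-3 | E 3-4 | C 4-7 | D 7-9 | C 9-11 | F 11-12 | A 12-15 | B 15-18 | A 18-21 | B 21-24 | A 24-28 |
Completion: A=28  B=24  C=11  D=9  E=4  F=12
Turnaround (C−A): A=19  B=15  C=11  D=3  E=4  F=4
Response(E) = first start − arrival = 3 − 0 = 3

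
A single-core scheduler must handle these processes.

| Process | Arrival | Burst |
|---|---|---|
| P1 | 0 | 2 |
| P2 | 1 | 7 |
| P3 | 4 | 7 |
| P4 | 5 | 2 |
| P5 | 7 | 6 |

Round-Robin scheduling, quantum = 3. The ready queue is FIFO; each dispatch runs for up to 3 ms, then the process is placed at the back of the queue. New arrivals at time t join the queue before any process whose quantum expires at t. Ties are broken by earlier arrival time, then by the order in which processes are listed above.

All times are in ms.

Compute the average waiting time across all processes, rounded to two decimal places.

Timeline: | P1 0-2 | P2 2-5 | P3 5-8 | P4 8-10 | P2 10-13 | P5 13-16 | P3 16-19 | P2 19-20 | P5 20-23 | P3 23-24 |
Completion: P1=2  P2=20  P3=24  P4=10  P5=23
Turnaround (C−A): P1=2  P2=19  P3=20  P4=5  P5=16
Waiting times: P1=0, P2=12, P3=13, P4=3, P5=10
Average waiting = (0+12+13+3+10) / 5 = 38/5 = 7.60

7.60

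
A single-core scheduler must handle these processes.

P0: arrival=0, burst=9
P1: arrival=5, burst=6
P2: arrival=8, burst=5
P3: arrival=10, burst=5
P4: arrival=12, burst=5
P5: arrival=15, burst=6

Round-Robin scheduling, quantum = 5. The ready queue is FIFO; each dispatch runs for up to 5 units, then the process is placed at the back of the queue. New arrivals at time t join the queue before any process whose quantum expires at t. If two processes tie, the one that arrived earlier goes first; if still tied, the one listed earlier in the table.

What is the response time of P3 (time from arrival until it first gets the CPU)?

Gantt: | P0 0-5 | P1 5-10 | P0 10-14 | P2 14-19 | P3 19-24 | P1 24-25 | P4 25-30 | P5 30-36 |
Completion: P0=14  P1=25  P2=19  P3=24  P4=30  P5=36
Turnaround (C−A): P0=14  P1=20  P2=11  P3=14  P4=18  P5=21
Response(P3) = first start − arrival = 19 − 10 = 9

9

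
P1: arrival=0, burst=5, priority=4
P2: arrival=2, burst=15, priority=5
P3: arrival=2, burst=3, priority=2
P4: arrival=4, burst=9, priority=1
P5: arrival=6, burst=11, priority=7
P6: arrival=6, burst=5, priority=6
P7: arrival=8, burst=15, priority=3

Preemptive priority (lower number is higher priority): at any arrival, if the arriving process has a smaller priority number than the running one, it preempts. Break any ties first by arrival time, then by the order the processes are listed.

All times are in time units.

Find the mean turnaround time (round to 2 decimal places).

Timeline: | P1 0-2 | P3 2-4 | P4 4-13 | P3 13-14 | P7 14-29 | P1 29-32 | P2 32-47 | P6 47-52 | P5 52-63 |
Completion: P1=32  P2=47  P3=14  P4=13  P5=63  P6=52  P7=29
Turnaround (C−A): P1=32  P2=45  P3=12  P4=9  P5=57  P6=46  P7=21
Turnaround times: P1=32, P2=45, P3=12, P4=9, P5=57, P6=46, P7=21
Average turnaround = (32+45+12+9+57+46+21) / 7 = 222/7 = 31.71

31.71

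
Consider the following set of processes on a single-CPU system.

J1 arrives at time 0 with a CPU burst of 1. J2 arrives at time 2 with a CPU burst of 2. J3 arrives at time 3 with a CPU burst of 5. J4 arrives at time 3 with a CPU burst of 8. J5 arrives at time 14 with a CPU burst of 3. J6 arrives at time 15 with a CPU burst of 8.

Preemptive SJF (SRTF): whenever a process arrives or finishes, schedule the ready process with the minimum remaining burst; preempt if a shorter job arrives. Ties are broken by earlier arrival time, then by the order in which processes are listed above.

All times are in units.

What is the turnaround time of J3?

Schedule: | J1 0-1 | idle 1-2 | J2 2-4 | J3 4-9 | J4 9-17 | J5 17-20 | J6 20-28 |
Completion: J1=1  J2=4  J3=9  J4=17  J5=20  J6=28
Turnaround (C−A): J1=1  J2=2  J3=6  J4=14  J5=6  J6=13
Turnaround(J3) = completion − arrival = 9 − 3 = 6

6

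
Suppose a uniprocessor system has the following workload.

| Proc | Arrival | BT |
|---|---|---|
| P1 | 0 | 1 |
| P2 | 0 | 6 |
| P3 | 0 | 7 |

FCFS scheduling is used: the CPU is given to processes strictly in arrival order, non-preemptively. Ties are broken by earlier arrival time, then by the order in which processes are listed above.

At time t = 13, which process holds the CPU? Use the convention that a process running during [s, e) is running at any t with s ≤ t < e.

P3

Schedule: | P1 0-1 | P2 1-7 | P3 7-14 |
Completion: P1=1  P2=7  P3=14
Turnaround (C−A): P1=1  P2=7  P3=14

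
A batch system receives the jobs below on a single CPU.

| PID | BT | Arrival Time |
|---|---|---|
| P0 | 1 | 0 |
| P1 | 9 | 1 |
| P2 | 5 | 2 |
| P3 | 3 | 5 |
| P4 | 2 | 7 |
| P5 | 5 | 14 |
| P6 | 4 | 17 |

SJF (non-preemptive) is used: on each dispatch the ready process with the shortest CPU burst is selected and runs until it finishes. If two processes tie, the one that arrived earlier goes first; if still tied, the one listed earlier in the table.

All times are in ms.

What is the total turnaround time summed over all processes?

65

Gantt: | P0 0-1 | P1 1-10 | P4 10-12 | P3 12-15 | P2 15-20 | P6 20-24 | P5 24-29 |
Completion: P0=1  P1=10  P2=20  P3=15  P4=12  P5=29  P6=24
Turnaround (C−A): P0=1  P1=9  P2=18  P3=10  P4=5  P5=15  P6=7
Turnaround = completion − arrival: P0=1, P1=9, P2=18, P3=10, P4=5, P5=15, P6=7
Total turnaround = 1 + 9 + 18 + 10 + 5 + 15 + 7 = 65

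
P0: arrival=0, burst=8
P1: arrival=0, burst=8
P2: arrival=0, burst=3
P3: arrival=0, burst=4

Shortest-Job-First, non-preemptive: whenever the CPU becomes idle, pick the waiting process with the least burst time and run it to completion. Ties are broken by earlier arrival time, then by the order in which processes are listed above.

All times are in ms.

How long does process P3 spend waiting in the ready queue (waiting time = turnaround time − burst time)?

3

Schedule: | P2 0-3 | P3 3-7 | P0 7-15 | P1 15-23 |
Completion: P0=15  P1=23  P2=3  P3=7
Turnaround (C−A): P0=15  P1=23  P2=3  P3=7
Waiting(P3) = turnaround − burst = 7 − 4 = 3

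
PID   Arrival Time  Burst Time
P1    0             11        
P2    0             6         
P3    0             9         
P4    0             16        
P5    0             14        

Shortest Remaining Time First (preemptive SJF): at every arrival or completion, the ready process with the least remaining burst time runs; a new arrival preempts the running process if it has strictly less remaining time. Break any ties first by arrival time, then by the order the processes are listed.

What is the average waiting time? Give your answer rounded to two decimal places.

Timeline: | P2 0-6 | P3 6-15 | P1 15-26 | P5 26-40 | P4 40-56 |
Completion: P1=26  P2=6  P3=15  P4=56  P5=40
Turnaround (C−A): P1=26  P2=6  P3=15  P4=56  P5=40
Waiting times: P1=15, P2=0, P3=6, P4=40, P5=26
Average waiting = (15+0+6+40+26) / 5 = 87/5 = 17.40

17.40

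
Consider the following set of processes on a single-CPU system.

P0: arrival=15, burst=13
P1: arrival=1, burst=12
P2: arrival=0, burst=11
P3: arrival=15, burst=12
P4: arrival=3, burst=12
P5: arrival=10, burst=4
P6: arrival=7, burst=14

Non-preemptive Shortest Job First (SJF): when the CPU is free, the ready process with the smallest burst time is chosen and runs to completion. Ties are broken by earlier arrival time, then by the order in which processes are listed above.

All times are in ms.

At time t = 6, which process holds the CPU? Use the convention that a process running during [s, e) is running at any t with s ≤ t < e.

P2

Schedule: | P2 0-11 | P5 11-15 | P1 15-27 | P4 27-39 | P3 39-51 | P0 51-64 | P6 64-78 |
Completion: P0=64  P1=27  P2=11  P3=51  P4=39  P5=15  P6=78
Turnaround (C−A): P0=49  P1=26  P2=11  P3=36  P4=36  P5=5  P6=71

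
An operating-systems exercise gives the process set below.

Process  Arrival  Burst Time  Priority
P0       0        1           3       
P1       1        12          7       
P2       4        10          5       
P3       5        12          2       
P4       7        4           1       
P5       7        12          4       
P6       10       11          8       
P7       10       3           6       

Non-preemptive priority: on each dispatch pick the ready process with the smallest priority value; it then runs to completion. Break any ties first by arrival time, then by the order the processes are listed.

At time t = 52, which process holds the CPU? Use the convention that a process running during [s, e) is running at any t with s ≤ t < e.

P7

Gantt: | P0 0-1 | P1 1-13 | P4 13-17 | P3 17-29 | P5 29-41 | P2 41-51 | P7 51-54 | P6 54-65 |
Completion: P0=1  P1=13  P2=51  P3=29  P4=17  P5=41  P6=65  P7=54
Turnaround (C−A): P0=1  P1=12  P2=47  P3=24  P4=10  P5=34  P6=55  P7=44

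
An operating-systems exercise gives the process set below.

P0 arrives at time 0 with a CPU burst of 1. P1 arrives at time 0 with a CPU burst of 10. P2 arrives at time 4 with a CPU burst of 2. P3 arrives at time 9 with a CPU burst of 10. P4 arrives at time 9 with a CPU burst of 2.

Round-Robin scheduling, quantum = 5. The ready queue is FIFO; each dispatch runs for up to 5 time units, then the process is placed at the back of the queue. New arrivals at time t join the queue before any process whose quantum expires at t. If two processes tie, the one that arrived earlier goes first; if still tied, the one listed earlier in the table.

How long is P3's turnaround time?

16

Gantt: | P0 0-1 | P1 1-6 | P2 6-8 | P1 8-13 | P3 13-18 | P4 18-20 | P3 20-25 |
Completion: P0=1  P1=13  P2=8  P3=25  P4=20
Turnaround(P3) = completion − arrival = 25 − 9 = 16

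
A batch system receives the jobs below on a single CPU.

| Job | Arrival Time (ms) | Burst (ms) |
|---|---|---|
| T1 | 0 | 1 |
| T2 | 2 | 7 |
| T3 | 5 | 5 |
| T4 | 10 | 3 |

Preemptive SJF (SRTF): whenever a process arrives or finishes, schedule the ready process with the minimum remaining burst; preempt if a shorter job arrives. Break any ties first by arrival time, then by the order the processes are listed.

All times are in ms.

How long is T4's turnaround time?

3

Gantt: | T1 0-1 | idle 1-2 | T2 2-9 | T3 9-10 | T4 10-13 | T3 13-17 |
Completion: T1=1  T2=9  T3=17  T4=13
Turnaround(T4) = completion − arrival = 13 − 10 = 3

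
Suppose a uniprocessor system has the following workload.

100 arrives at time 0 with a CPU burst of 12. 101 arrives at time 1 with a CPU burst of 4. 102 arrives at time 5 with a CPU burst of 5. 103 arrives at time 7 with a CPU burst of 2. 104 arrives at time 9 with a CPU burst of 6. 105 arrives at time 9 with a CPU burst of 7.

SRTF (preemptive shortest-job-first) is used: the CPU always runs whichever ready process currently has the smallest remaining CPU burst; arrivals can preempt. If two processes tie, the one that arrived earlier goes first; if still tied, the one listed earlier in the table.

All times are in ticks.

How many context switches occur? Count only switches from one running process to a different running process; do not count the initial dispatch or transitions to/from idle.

Timeline: | 100 0-1 | 101 1-5 | 102 5-7 | 103 7-9 | 102 9-12 | 104 12-18 | 105 18-25 | 100 25-36 |
Completion: 100=36  101=5  102=12  103=9  104=18  105=25
Turnaround (C−A): 100=36  101=4  102=7  103=2  104=9  105=16

7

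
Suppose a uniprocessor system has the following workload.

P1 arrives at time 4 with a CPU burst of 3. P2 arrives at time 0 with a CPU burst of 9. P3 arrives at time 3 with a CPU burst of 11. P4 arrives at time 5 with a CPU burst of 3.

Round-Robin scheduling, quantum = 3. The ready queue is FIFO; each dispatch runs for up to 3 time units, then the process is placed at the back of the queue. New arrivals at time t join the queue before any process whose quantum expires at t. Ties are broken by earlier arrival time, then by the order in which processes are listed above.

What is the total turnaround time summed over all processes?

62

Schedule: | P2 0-3 | P3 3-6 | P2 6-9 | P1 9-12 | P4 12-15 | P3 15-18 | P2 18-21 | P3 21-26 |
Completion: P1=12  P2=21  P3=26  P4=15
Turnaround (C−A): P1=8  P2=21  P3=23  P4=10
Turnaround = completion − arrival: P1=8, P2=21, P3=23, P4=10
Total turnaround = 8 + 21 + 23 + 10 = 62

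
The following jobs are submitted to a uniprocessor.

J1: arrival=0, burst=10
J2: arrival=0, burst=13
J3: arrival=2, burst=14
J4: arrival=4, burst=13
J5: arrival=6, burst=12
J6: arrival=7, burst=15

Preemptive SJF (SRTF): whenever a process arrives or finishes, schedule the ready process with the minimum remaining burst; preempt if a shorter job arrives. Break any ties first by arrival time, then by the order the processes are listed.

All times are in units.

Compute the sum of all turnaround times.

235

Schedule: | J1 0-10 | J5 10-22 | J2 22-35 | J4 35-48 | J3 48-62 | J6 62-77 |
Completion: J1=10  J2=35  J3=62  J4=48  J5=22  J6=77
Turnaround (C−A): J1=10  J2=35  J3=60  J4=44  J5=16  J6=70
Turnaround = completion − arrival: J1=10, J2=35, J3=60, J4=44, J5=16, J6=70
Total turnaround = 10 + 35 + 60 + 44 + 16 + 70 = 235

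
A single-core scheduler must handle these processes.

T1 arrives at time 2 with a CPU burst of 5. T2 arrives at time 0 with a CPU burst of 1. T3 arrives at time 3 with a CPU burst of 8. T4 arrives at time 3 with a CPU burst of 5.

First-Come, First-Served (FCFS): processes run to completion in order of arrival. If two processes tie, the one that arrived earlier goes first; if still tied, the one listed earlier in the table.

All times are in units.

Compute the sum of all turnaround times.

35

Timeline: | T2 0-1 | idle 1-2 | T1 2-7 | T3 7-15 | T4 15-20 |
Completion: T1=7  T2=1  T3=15  T4=20
Turnaround (C−A): T1=5  T2=1  T3=12  T4=17
Turnaround = completion − arrival: T1=5, T2=1, T3=12, T4=17
Total turnaround = 5 + 1 + 12 + 17 = 35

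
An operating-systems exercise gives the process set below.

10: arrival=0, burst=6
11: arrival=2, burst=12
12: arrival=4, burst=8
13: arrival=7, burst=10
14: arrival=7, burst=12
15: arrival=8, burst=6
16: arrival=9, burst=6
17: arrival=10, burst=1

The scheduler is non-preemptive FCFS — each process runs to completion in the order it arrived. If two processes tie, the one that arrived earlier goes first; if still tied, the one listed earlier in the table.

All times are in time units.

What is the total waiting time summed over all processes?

Timeline: | 10 0-6 | 11 6-18 | 12 18-26 | 13 26-36 | 14 36-48 | 15 48-54 | 16 54-60 | 17 60-61 |
Completion: 10=6  11=18  12=26  13=36  14=48  15=54  16=60  17=61
Turnaround (C−A): 10=6  11=16  12=22  13=29  14=41  15=46  16=51  17=51
Waiting = turnaround − burst: 10=0, 11=4, 12=14, 13=19, 14=29, 15=40, 16=45, 17=50
Total waiting = 0 + 4 + 14 + 19 + 29 + 40 + 45 + 50 = 201

201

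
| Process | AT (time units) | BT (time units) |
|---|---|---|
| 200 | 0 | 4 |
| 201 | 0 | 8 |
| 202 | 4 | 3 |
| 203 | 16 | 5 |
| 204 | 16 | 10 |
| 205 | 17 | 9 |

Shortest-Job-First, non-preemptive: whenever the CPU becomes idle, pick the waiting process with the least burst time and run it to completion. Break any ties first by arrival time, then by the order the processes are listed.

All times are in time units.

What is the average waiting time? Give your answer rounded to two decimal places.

Timeline: | 200 0-4 | 202 4-7 | 201 7-15 | idle 15-16 | 203 16-21 | 205 21-30 | 204 30-40 |
Completion: 200=4  201=15  202=7  203=21  204=40  205=30
Turnaround (C−A): 200=4  201=15  202=3  203=5  204=24  205=13
Waiting times: 200=0, 201=7, 202=0, 203=0, 204=14, 205=4
Average waiting = (0+7+0+0+14+4) / 6 = 25/6 = 4.17

4.17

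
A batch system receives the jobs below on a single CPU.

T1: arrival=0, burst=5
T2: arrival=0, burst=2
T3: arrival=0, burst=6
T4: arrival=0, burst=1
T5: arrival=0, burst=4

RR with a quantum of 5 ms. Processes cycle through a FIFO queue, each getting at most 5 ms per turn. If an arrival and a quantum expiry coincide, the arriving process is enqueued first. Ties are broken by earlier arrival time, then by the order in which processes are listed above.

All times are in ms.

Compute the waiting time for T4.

12

Schedule: | T1 0-5 | T2 5-7 | T3 7-12 | T4 12-13 | T5 13-17 | T3 17-18 |
Completion: T1=5  T2=7  T3=18  T4=13  T5=17
Waiting(T4) = turnaround − burst = 13 − 1 = 12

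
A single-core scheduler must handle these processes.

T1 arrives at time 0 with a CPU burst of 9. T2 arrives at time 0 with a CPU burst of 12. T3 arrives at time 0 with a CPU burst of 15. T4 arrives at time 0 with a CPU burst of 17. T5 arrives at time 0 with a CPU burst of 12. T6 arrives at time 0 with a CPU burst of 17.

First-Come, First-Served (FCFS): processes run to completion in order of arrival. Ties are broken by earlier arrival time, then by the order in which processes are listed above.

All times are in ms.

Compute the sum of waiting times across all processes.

Timeline: | T1 0-9 | T2 9-21 | T3 21-36 | T4 36-53 | T5 53-65 | T6 65-82 |
Completion: T1=9  T2=21  T3=36  T4=53  T5=65  T6=82
Waiting = turnaround − burst: T1=0, T2=9, T3=21, T4=36, T5=53, T6=65
Total waiting = 0 + 9 + 21 + 36 + 53 + 65 = 184

184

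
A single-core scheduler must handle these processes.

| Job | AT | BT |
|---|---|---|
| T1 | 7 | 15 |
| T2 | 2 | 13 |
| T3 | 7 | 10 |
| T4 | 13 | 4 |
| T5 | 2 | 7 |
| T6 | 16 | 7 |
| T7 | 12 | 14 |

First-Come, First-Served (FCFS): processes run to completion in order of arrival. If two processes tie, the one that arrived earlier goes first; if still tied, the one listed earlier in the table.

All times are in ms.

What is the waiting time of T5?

Gantt: | idle 0-2 | T2 2-15 | T5 15-22 | T1 22-37 | T3 37-47 | T7 47-61 | T4 61-65 | T6 65-72 |
Completion: T1=37  T2=15  T3=47  T4=65  T5=22  T6=72  T7=61
Turnaround (C−A): T1=30  T2=13  T3=40  T4=52  T5=20  T6=56  T7=49
Waiting(T5) = turnaround − burst = 20 − 7 = 13

13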